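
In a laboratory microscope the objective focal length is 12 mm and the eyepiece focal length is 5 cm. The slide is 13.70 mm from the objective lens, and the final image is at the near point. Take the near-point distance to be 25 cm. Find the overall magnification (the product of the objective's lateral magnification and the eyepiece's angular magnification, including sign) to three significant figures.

-42.4

Convert to cm: f_obj = 12 mm = 1.2 cm; d_o = 13.70 mm = 1.37 cm.
Objective: 1/d_i = 1/f_obj - 1/d_o = 1/1.2 - 1/1.37 = 0.10341 cm^-1, so d_i = 9.671 cm.
m_obj = -d_i/d_o = -9.671/1.37 = -7.059.
Eyepiece angular magnification (image at near point): M_eye = 1 + D/f_e = 1 + 25/5 = 6.000.
Overall M = m_obj x M_eye = (-7.059)(6.000) = -42.35.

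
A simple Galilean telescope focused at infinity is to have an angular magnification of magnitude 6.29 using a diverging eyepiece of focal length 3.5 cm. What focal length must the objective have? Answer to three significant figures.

22.0 cm

|M| = f_obj/|f_eye|, so f_obj = |M| x |f_eye| = 6.29 x 3.5 = 22.015 cm.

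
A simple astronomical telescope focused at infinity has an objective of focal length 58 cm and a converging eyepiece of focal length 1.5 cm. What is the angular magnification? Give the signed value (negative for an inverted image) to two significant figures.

M = -f_obj/f_eye = -58/(1.5) = -38.667.

-39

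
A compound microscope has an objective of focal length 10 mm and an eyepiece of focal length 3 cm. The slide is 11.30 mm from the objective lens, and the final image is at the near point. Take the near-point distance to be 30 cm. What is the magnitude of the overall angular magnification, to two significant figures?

Convert to cm: f_obj = 10 mm = 1 cm; d_o = 11.30 mm = 1.13 cm.
Objective: 1/d_i = 1/f_obj - 1/d_o = 1/1 - 1/1.13 = 0.11504 cm^-1, so d_i = 8.692 cm.
m_obj = -d_i/d_o = -8.692/1.13 = -7.692.
Eyepiece angular magnification (image at near point): M_eye = 1 + D/f_e = 1 + 30/3 = 11.000.
Overall M = m_obj x M_eye = (-7.692)(11.000) = -84.62.
|M| = 84.62.

85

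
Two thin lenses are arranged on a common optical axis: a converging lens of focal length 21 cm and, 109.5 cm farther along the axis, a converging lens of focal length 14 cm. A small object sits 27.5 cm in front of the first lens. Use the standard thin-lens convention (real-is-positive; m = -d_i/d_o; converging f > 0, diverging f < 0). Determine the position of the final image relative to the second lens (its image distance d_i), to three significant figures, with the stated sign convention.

Lens 1: 1/d_i1 = 1/f_1 - 1/d_o1 = 1/21 - 1/27.5 = 0.01126 cm^-1, so d_i1 = 88.846 cm.
The intermediate image is 88.846 cm to the right of lens 1, so d_o2 = L - d_i1 = 109.5 - 88.846 = 20.654 cm.
Lens 2: 1/d_i2 = 1/f_2 - 1/d_o2 = 1/14 - 1/(20.654) = 0.02301 cm^-1, so d_i2 = 43.457 cm.

43.5 cm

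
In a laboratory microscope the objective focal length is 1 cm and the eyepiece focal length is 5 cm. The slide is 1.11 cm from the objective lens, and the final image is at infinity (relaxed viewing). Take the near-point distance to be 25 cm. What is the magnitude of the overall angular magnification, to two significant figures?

45

Objective: 1/d_i = 1/f_obj - 1/d_o = 1/1 - 1/1.11 = 0.09910 cm^-1, so d_i = 10.091 cm.
m_obj = -d_i/d_o = -10.091/1.11 = -9.091.
Eyepiece angular magnification (image at infinity): M_eye = D/f_e = 25/5 = 5.000.
Overall M = m_obj x M_eye = (-9.091)(5.000) = -45.45.
|M| = 45.45.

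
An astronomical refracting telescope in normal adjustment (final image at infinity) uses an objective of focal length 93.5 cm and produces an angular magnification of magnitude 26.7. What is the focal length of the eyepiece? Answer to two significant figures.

3.5 cm

|M| = f_obj/f_eye, so f_eye = f_obj/|M| = 93.5/26.7 = 3.502 cm.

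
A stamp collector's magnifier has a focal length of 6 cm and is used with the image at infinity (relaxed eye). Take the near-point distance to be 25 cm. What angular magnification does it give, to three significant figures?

4.17

M = D/f = 25/6 = 4.167.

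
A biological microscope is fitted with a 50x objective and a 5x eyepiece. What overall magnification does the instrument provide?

The overall magnification of a compound microscope is the product of the objective and eyepiece magnifications:
M = M_obj x M_eye = 50 x 5 = 250.

250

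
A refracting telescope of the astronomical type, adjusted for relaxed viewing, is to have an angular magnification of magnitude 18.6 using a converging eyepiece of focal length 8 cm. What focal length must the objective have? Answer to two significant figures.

150 cm

|M| = f_obj/|f_eye|, so f_obj = |M| x |f_eye| = 18.6 x 8 = 148.800 cm.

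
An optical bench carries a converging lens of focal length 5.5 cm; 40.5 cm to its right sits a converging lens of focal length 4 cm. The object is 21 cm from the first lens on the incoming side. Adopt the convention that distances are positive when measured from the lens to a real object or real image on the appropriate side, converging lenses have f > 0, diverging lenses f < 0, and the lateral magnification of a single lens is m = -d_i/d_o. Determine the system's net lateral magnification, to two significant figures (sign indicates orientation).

0.049

Applying the thin-lens equation to the first lens, 1/5.5 = 1/21 + 1/d_i1, which gives d_i1 = 7.452 cm.
Its lateral magnification is m_1 = -d_i1/d_o1 = -(7.452)/21 = -0.3548.
Object distance for lens 2: d_o2 = 40.5 - 7.452 = 33.048 cm.
Applying the thin-lens equation again with f_2 = 4 cm and d_o2 = 33.048 cm gives d_i2 = 4.551 cm.
m_2 = -(4.551)/(33.048) = -0.1377.
The system's lateral magnification is m_1 m_2 = (-0.3548)(-0.1377) = 0.0489.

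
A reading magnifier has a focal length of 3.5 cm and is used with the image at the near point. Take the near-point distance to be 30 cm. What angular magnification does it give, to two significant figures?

9.6

M = 1 + D/f = 1 + 30/3.5 = 9.571.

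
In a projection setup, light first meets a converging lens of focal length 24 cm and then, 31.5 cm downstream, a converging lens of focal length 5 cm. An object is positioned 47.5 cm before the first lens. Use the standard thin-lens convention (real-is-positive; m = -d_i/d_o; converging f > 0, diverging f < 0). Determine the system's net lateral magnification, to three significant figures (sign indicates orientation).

Lens 1: 1/d_i1 = 1/f_1 - 1/d_o1 = 1/24 - 1/47.5 = 0.02061 cm^-1, so d_i1 = 48.511 cm.
m_1 = -(48.511)/47.5 = -1.0213.
This image would form 48.511 cm past lens 1, i.e. 17.011 cm beyond lens 2, so it is a virtual object for lens 2: d_o2 = 31.5 - 48.511 = -17.011 cm.
Lens 2: 1/d_i2 = 1/f_2 - 1/d_o2 = 1/5 - 1/(-17.011) = 0.25879 cm^-1, so d_i2 = 3.864 cm.
m_2 = -(3.864)/(-17.011) = 0.2272.
Overall magnification: m = m_1 m_2 = -0.2320.

-0.232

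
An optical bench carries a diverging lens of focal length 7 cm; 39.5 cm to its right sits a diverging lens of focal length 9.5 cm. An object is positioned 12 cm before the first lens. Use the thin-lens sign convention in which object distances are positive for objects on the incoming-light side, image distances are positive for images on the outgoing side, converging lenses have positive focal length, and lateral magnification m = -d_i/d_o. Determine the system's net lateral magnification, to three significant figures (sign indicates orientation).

0.0655

Lens 1: 1/d_i1 = 1/f_1 - 1/d_o1 = 1/(-7) - 1/12 = -0.22619 cm^-1, so d_i1 = -4.421 cm.
m_1 = -(-4.421)/12 = 0.3684.
With d_i1 < 0 the first image is virtual and lies on the object side; the object distance for lens 2 is d_o2 = 39.5 - (-4.421) = 43.921 cm.
Lens 2: 1/d_i2 = 1/f_2 - 1/d_o2 = 1/(-9.5) - 1/(43.921) = -0.12803 cm^-1, so d_i2 = -7.811 cm.
m_2 = -(-7.811)/(43.921) = 0.1778.
Total m = m_1 x m_2 = (0.3684)(0.1778) = 0.0655.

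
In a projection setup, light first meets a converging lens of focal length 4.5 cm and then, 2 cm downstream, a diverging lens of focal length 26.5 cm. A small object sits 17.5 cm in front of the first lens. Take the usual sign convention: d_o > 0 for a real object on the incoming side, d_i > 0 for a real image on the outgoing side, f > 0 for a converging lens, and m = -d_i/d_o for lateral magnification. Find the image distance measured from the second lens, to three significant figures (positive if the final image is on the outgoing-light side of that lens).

Lens 1: 1/d_i1 = 1/f_1 - 1/d_o1 = 1/4.5 - 1/17.5 = 0.16508 cm^-1, so d_i1 = 6.058 cm.
Since 6.058 cm > 2 cm, the first image lies past the second lens and serves as a virtual object: d_o2 = L - d_i1 = -4.058 cm.
Lens 2: 1/d_i2 = 1/f_2 - 1/d_o2 = 1/(-26.5) - 1/(-4.058) = 0.20871 cm^-1, so d_i2 = 4.791 cm.

4.79 cm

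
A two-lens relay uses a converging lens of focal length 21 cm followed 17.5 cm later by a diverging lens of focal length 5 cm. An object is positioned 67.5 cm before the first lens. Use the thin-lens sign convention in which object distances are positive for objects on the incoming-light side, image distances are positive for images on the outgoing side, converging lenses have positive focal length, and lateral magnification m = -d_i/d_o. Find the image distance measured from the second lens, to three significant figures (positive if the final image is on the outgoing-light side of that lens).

-8.13 cm

Lens 1: 1/d_i1 = 1/f_1 - 1/d_o1 = 1/21 - 1/67.5 = 0.03280 cm^-1, so d_i1 = 30.484 cm.
Since 30.484 cm > 17.5 cm, the first image lies past the second lens and serves as a virtual object: d_o2 = L - d_i1 = -12.984 cm.
Lens 2: 1/d_i2 = 1/f_2 - 1/d_o2 = 1/(-5) - 1/(-12.984) = -0.12298 cm^-1, so d_i2 = -8.131 cm.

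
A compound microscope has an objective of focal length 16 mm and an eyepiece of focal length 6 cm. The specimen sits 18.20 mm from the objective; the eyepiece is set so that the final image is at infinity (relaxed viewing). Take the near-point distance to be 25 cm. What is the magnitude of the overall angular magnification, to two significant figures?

30

Convert to cm: f_obj = 16 mm = 1.6 cm; d_o = 18.20 mm = 1.82 cm.
Objective: 1/d_i = 1/f_obj - 1/d_o = 1/1.6 - 1/1.82 = 0.07555 cm^-1, so d_i = 13.236 cm.
m_obj = -d_i/d_o = -13.236/1.82 = -7.273.
Eyepiece angular magnification (image at infinity): M_eye = D/f_e = 25/6 = 4.167.
Overall M = m_obj x M_eye = (-7.273)(4.167) = -30.30.
|M| = 30.30.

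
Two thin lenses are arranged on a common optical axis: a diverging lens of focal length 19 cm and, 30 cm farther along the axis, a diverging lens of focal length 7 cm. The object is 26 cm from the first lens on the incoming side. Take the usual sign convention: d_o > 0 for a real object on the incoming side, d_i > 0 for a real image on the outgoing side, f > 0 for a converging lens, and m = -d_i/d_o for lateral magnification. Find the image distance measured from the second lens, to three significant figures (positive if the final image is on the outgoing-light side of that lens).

-5.98 cm

Applying the thin-lens equation to the first lens, 1/(-19) = 1/26 + 1/d_i1, which gives d_i1 = -10.978 cm.
With d_i1 < 0 the first image is virtual and lies on the object side; the object distance for lens 2 is d_o2 = 30 - (-10.978) = 40.978 cm.
Applying the thin-lens equation again with f_2 = -7 cm and d_o2 = 40.978 cm gives d_i2 = -5.979 cm.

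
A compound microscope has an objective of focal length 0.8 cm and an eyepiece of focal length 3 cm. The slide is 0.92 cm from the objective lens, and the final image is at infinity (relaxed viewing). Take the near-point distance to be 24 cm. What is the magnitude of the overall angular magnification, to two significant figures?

53

Objective: 1/d_i = 1/f_obj - 1/d_o = 1/0.8 - 1/0.92 = 0.16304 cm^-1, so d_i = 6.133 cm.
m_obj = -d_i/d_o = -6.133/0.92 = -6.667.
Eyepiece angular magnification (image at infinity): M_eye = D/f_e = 24/3 = 8.000.
Overall M = m_obj x M_eye = (-6.667)(8.000) = -53.33.
|M| = 53.33.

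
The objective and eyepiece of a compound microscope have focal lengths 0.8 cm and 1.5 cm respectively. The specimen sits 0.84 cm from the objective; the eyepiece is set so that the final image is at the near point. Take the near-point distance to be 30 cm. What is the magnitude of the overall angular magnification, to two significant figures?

Objective: 1/d_i = 1/f_obj - 1/d_o = 1/0.8 - 1/0.84 = 0.05952 cm^-1, so d_i = 16.800 cm.
m_obj = -d_i/d_o = -16.800/0.84 = -20.000.
Eyepiece angular magnification (image at near point): M_eye = 1 + D/f_e = 1 + 30/1.5 = 21.000.
Overall M = m_obj x M_eye = (-20.000)(21.000) = -420.00.
|M| = 420.00.

420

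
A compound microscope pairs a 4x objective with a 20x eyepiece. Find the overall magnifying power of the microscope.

80

The overall magnification of a compound microscope is the product of the objective and eyepiece magnifications:
M = M_obj x M_eye = 4 x 20 = 80.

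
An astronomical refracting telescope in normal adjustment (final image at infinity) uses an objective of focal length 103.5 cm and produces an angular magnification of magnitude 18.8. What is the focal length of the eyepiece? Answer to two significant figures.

|M| = f_obj/f_eye, so f_eye = f_obj/|M| = 103.5/18.8 = 5.505 cm.

5.5 cm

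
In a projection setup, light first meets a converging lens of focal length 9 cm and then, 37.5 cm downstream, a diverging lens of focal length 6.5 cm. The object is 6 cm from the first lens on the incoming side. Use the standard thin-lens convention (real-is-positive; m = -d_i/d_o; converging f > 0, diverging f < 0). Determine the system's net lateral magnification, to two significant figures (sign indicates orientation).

0.31

Lens 1: 1/d_i1 = 1/f_1 - 1/d_o1 = 1/9 - 1/6 = -0.05556 cm^-1, so d_i1 = -18.000 cm.
m_1 = -(-18.000)/6 = 3.0000.
The intermediate image is virtual, 18.000 cm to the left of lens 1, so d_o2 = L - d_i1 = 37.5 - (-18.000) = 55.500 cm.
Lens 2: 1/d_i2 = 1/f_2 - 1/d_o2 = 1/(-6.5) - 1/(55.500) = -0.17186 cm^-1, so d_i2 = -5.819 cm.
m_2 = -(-5.819)/(55.500) = 0.1048.
Total m = m_1 x m_2 = (3.0000)(0.1048) = 0.3145.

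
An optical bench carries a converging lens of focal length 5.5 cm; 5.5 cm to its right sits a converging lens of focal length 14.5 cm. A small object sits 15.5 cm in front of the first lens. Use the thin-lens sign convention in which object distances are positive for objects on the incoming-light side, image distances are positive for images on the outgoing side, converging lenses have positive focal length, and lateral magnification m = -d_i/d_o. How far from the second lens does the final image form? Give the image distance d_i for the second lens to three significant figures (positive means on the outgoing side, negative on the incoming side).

Applying the thin-lens equation to the first lens, 1/5.5 = 1/15.5 + 1/d_i1, which gives d_i1 = 8.525 cm.
This image would form 8.525 cm past lens 1, i.e. 3.025 cm beyond lens 2, so it is a virtual object for lens 2: d_o2 = 5.5 - 8.525 = -3.025 cm.
Applying the thin-lens equation again with f_2 = 14.5 cm and d_o2 = -3.025 cm gives d_i2 = 2.503 cm.

2.50 cm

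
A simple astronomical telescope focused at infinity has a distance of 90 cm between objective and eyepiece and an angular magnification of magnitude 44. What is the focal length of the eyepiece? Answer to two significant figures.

In normal adjustment the tube length equals f_obj + f_eye and |M| = f_obj/f_eye.
So f_obj = 44 f_eye and 44 f_eye + f_eye = 90 cm, giving f_eye = 90/45 = 2.000 cm and f_obj = 88.000 cm.

2.0 cm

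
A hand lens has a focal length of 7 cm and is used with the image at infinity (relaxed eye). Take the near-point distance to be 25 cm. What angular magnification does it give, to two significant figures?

3.6

M = D/f = 25/7 = 3.571.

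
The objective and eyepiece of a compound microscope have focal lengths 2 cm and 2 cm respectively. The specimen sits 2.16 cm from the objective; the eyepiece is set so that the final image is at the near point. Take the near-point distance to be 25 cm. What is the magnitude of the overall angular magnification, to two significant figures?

Objective: 1/d_i = 1/f_obj - 1/d_o = 1/2 - 1/2.16 = 0.03704 cm^-1, so d_i = 27.000 cm.
m_obj = -d_i/d_o = -27.000/2.16 = -12.500.
Eyepiece angular magnification (image at near point): M_eye = 1 + D/f_e = 1 + 25/2 = 13.500.
Overall M = m_obj x M_eye = (-12.500)(13.500) = -168.75.
|M| = 168.75.

170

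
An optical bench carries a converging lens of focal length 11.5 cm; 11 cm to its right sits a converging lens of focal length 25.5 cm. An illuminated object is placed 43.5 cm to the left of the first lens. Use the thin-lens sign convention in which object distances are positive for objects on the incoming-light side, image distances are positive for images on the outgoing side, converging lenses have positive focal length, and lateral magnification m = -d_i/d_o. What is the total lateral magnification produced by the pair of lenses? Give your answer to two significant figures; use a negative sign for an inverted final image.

-0.30

First lens: d_i1 = 1/(1/11.5 - 1/43.5) = 15.633 cm.
m_1 = -(15.633)/43.5 = -0.3594.
Since 15.633 cm > 11 cm, the first image lies past the second lens and serves as a virtual object: d_o2 = L - d_i1 = -4.633 cm.
Second lens: d_i2 = 1/(1/25.5 - 1/(-4.633)) = 3.921 cm.
m_2 = -(3.921)/(-4.633) = 0.8463.
The system's lateral magnification is m_1 m_2 = (-0.3594)(0.8463) = -0.3041.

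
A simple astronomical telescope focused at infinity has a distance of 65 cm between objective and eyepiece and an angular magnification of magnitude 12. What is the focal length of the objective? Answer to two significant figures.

60 cm

In normal adjustment the tube length equals f_obj + f_eye and |M| = f_obj/f_eye.
So f_obj = 12 f_eye and 12 f_eye + f_eye = 65 cm, giving f_eye = 65/13 = 5.000 cm and f_obj = 60.000 cm.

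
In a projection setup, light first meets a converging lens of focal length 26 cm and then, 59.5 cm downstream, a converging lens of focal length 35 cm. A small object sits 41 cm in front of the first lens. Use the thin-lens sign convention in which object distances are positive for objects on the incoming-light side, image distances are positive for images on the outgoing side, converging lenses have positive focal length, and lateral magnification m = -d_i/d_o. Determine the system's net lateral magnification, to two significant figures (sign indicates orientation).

-1.3

Applying the thin-lens equation to the first lens, 1/26 = 1/41 + 1/d_i1, which gives d_i1 = 71.067 cm.
Its lateral magnification is m_1 = -d_i1/d_o1 = -(71.067)/41 = -1.7333.
Since 71.067 cm > 59.5 cm, the first image lies past the second lens and serves as a virtual object: d_o2 = L - d_i1 = -11.567 cm.
Applying the thin-lens equation again with f_2 = 35 cm and d_o2 = -11.567 cm gives d_i2 = 8.694 cm.
m_2 = -(8.694)/(-11.567) = 0.7516.
Overall magnification: m = m_1 m_2 = -1.3028.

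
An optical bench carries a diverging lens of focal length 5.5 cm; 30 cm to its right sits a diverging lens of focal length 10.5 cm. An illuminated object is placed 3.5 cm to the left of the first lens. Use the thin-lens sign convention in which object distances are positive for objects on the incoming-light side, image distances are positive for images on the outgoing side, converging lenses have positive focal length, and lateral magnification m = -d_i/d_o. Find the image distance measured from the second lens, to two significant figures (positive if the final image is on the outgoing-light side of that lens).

First lens: d_i1 = 1/(1/(-5.5) - 1/3.5) = -2.139 cm.
With d_i1 < 0 the first image is virtual and lies on the object side; the object distance for lens 2 is d_o2 = 30 - (-2.139) = 32.139 cm.
Second lens: d_i2 = 1/(1/(-10.5) - 1/(32.139)) = -7.914 cm.

-7.9 cm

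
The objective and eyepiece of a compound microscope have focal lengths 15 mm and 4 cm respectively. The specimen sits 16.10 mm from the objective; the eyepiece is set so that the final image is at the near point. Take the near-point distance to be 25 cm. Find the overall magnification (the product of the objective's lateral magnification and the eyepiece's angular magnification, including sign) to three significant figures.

Convert to cm: f_obj = 15 mm = 1.5 cm; d_o = 16.10 mm = 1.61 cm.
Objective: 1/d_i = 1/f_obj - 1/d_o = 1/1.5 - 1/1.61 = 0.04555 cm^-1, so d_i = 21.955 cm.
m_obj = -d_i/d_o = -21.955/1.61 = -13.636.
Eyepiece angular magnification (image at near point): M_eye = 1 + D/f_e = 1 + 25/4 = 7.250.
Overall M = m_obj x M_eye = (-13.636)(7.250) = -98.86.

-98.9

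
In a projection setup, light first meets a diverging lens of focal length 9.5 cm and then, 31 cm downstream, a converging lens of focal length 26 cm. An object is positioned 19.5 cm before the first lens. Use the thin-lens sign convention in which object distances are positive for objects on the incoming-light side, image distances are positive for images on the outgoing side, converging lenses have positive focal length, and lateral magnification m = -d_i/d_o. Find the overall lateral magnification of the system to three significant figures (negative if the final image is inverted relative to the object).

-0.748

Applying the thin-lens equation to the first lens, 1/(-9.5) = 1/19.5 + 1/d_i1, which gives d_i1 = -6.388 cm.
Its lateral magnification is m_1 = -d_i1/d_o1 = -(-6.388)/19.5 = 0.3276.
The intermediate image is virtual, 6.388 cm to the left of lens 1, so d_o2 = L - d_i1 = 31 - (-6.388) = 37.388 cm.
Applying the thin-lens equation again with f_2 = 26 cm and d_o2 = 37.388 cm gives d_i2 = 85.361 cm.
m_2 = -(85.361)/(37.388) = -2.2831.
Overall magnification: m = m_1 m_2 = -0.7479.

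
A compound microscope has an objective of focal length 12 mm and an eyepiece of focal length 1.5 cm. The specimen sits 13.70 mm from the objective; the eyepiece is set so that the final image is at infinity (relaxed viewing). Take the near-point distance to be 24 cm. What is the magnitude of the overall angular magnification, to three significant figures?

Convert to cm: f_obj = 12 mm = 1.2 cm; d_o = 13.70 mm = 1.37 cm.
Objective: 1/d_i = 1/f_obj - 1/d_o = 1/1.2 - 1/1.37 = 0.10341 cm^-1, so d_i = 9.671 cm.
m_obj = -d_i/d_o = -9.671/1.37 = -7.059.
Eyepiece angular magnification (image at infinity): M_eye = D/f_e = 24/1.5 = 16.000.
Overall M = m_obj x M_eye = (-7.059)(16.000) = -112.94.
|M| = 112.94.

113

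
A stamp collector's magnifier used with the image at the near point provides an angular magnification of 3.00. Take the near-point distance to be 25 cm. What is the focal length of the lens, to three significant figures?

12.5 cm

For the image at the near point, M = 1 + D/f.
f = D/(M - 1) = 25/(3.0 - 1) = 12.500 cm.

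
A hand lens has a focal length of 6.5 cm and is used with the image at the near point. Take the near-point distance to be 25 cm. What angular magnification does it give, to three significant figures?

M = 1 + D/f = 1 + 25/6.5 = 4.846.

4.85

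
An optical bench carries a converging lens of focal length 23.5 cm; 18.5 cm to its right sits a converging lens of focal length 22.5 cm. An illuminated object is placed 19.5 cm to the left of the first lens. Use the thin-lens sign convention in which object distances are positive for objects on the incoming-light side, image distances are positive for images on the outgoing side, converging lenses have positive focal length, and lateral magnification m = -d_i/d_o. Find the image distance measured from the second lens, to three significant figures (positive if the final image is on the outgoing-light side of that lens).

27.1 cm

Lens 1: 1/d_i1 = 1/f_1 - 1/d_o1 = 1/23.5 - 1/19.5 = -0.00873 cm^-1, so d_i1 = -114.563 cm.
With d_i1 < 0 the first image is virtual and lies on the object side; the object distance for lens 2 is d_o2 = 18.5 - (-114.563) = 133.062 cm.
Lens 2: 1/d_i2 = 1/f_2 - 1/d_o2 = 1/22.5 - 1/(133.062) = 0.03693 cm^-1, so d_i2 = 27.079 cm.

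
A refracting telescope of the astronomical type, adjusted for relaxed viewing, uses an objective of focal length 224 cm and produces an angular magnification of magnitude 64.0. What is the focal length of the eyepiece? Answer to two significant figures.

3.5 cm

|M| = f_obj/f_eye, so f_eye = f_obj/|M| = 224/64.0 = 3.500 cm.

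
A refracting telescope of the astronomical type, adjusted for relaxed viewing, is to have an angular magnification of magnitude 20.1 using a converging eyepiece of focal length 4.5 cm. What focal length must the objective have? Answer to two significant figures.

|M| = f_obj/|f_eye|, so f_obj = |M| x |f_eye| = 20.1 x 4.5 = 90.450 cm.

90 cm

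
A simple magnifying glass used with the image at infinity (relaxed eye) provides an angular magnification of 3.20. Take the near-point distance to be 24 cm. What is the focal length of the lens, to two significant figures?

7.5 cm

For the image at infinity, M = D/f.
f = D/M = 24/3.2 = 7.500 cm.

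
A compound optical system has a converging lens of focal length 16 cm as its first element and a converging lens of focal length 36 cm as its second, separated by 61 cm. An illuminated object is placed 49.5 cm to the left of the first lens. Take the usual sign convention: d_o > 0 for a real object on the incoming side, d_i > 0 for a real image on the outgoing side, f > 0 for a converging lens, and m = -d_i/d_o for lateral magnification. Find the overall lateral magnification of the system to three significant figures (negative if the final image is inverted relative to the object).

12.7

First lens: d_i1 = 1/(1/16 - 1/49.5) = 23.642 cm.
m_1 = -(23.642)/49.5 = -0.4776.
That image sits 37.358 cm in front of the second lens, so d_o2 = 37.358 cm.
Second lens: d_i2 = 1/(1/36 - 1/(37.358)) = 990.198 cm.
m_2 = -(990.198)/(37.358) = -26.5055.
Overall magnification: m = m_1 m_2 = 12.6593.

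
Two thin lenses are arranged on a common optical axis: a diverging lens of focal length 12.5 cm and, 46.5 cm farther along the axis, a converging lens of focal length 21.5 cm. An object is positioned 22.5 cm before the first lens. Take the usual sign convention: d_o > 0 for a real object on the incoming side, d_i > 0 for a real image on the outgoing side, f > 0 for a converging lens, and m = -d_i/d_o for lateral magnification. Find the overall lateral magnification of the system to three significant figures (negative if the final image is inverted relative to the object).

-0.232

Applying the thin-lens equation to the first lens, 1/(-12.5) = 1/22.5 + 1/d_i1, which gives d_i1 = -8.036 cm.
Its lateral magnification is m_1 = -d_i1/d_o1 = -(-8.036)/22.5 = 0.3571.
With d_i1 < 0 the first image is virtual and lies on the object side; the object distance for lens 2 is d_o2 = 46.5 - (-8.036) = 54.536 cm.
Applying the thin-lens equation again with f_2 = 21.5 cm and d_o2 = 54.536 cm gives d_i2 = 35.492 cm.
m_2 = -(35.492)/(54.536) = -0.6508.
Overall magnification: m = m_1 m_2 = -0.2324.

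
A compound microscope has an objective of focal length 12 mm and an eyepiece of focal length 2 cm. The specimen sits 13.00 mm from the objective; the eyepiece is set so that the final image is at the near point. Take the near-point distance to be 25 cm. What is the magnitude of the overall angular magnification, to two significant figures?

160

Convert to cm: f_obj = 12 mm = 1.2 cm; d_o = 13.00 mm = 1.30 cm.
Objective: 1/d_i = 1/f_obj - 1/d_o = 1/1.2 - 1/1.30 = 0.06410 cm^-1, so d_i = 15.600 cm.
m_obj = -d_i/d_o = -15.600/1.30 = -12.000.
Eyepiece angular magnification (image at near point): M_eye = 1 + D/f_e = 1 + 25/2 = 13.500.
Overall M = m_obj x M_eye = (-12.000)(13.500) = -162.00.
|M| = 162.00.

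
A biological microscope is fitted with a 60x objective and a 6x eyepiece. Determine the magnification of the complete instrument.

The overall magnification of a compound microscope is the product of the objective and eyepiece magnifications:
M = M_obj x M_eye = 60 x 6 = 360.

360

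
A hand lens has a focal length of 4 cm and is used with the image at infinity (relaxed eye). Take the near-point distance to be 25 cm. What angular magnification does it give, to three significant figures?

M = D/f = 25/4 = 6.250.

6.25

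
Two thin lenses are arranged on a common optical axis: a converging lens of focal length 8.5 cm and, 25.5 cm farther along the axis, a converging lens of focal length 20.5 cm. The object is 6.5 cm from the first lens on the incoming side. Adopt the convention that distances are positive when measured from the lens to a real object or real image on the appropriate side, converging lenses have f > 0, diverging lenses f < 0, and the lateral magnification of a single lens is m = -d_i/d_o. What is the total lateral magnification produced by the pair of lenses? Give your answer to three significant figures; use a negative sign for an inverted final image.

-2.67

First lens: d_i1 = 1/(1/8.5 - 1/6.5) = -27.625 cm.
m_1 = -(-27.625)/6.5 = 4.2500.
The intermediate image is virtual, 27.625 cm to the left of lens 1, so d_o2 = L - d_i1 = 25.5 - (-27.625) = 53.125 cm.
Second lens: d_i2 = 1/(1/20.5 - 1/(53.125)) = 33.381 cm.
m_2 = -(33.381)/(53.125) = -0.6284.
Overall magnification: m = m_1 m_2 = -2.6705.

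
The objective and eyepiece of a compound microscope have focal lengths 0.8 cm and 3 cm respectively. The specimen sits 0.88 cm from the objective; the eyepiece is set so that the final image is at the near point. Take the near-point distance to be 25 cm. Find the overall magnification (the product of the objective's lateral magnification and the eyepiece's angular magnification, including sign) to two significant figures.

-93

Objective: 1/d_i = 1/f_obj - 1/d_o = 1/0.8 - 1/0.88 = 0.11364 cm^-1, so d_i = 8.800 cm.
m_obj = -d_i/d_o = -8.800/0.88 = -10.000.
Eyepiece angular magnification (image at near point): M_eye = 1 + D/f_e = 1 + 25/3 = 9.333.
Overall M = m_obj x M_eye = (-10.000)(9.333) = -93.33.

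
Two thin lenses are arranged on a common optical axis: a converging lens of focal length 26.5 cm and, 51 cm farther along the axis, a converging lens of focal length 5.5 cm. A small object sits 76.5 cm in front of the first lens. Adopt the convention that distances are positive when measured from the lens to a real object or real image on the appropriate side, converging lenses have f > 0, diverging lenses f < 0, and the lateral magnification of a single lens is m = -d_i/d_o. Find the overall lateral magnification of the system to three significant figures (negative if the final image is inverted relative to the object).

0.588

Lens 1: 1/d_i1 = 1/f_1 - 1/d_o1 = 1/26.5 - 1/76.5 = 0.02466 cm^-1, so d_i1 = 40.545 cm.
m_1 = -(40.545)/76.5 = -0.5300.
Object distance for lens 2: d_o2 = 51 - 40.545 = 10.455 cm.
Lens 2: 1/d_i2 = 1/f_2 - 1/d_o2 = 1/5.5 - 1/(10.455) = 0.08617 cm^-1, so d_i2 = 11.605 cm.
m_2 = -(11.605)/(10.455) = -1.1100.
Overall magnification: m = m_1 m_2 = 0.5883.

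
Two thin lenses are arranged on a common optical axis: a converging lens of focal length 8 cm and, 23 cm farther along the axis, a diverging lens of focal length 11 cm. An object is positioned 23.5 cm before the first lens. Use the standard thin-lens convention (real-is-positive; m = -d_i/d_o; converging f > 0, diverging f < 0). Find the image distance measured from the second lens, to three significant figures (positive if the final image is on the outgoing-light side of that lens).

-5.47 cm

First lens: d_i1 = 1/(1/8 - 1/23.5) = 12.129 cm.
Object distance for lens 2: d_o2 = 23 - 12.129 = 10.871 cm.
Second lens: d_i2 = 1/(1/(-11) - 1/(10.871)) = -5.468 cm.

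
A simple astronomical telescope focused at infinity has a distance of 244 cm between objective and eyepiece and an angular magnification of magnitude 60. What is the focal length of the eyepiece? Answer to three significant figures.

In normal adjustment the tube length equals f_obj + f_eye and |M| = f_obj/f_eye.
So f_obj = 60 f_eye and 60 f_eye + f_eye = 244 cm, giving f_eye = 244/61 = 4.000 cm and f_obj = 240.000 cm.

4.00 cm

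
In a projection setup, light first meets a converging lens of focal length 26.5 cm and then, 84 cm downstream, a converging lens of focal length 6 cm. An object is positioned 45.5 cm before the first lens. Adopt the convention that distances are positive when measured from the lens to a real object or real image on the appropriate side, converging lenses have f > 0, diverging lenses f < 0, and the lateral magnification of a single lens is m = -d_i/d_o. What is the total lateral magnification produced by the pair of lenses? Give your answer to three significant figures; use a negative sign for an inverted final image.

0.576

Applying the thin-lens equation to the first lens, 1/26.5 = 1/45.5 + 1/d_i1, which gives d_i1 = 63.461 cm.
Its lateral magnification is m_1 = -d_i1/d_o1 = -(63.461)/45.5 = -1.3947.
Object distance for lens 2: d_o2 = 84 - 63.461 = 20.539 cm.
Applying the thin-lens equation again with f_2 = 6 cm and d_o2 = 20.539 cm gives d_i2 = 8.476 cm.
m_2 = -(8.476)/(20.539) = -0.4127.
The system's lateral magnification is m_1 m_2 = (-1.3947)(-0.4127) = 0.5756.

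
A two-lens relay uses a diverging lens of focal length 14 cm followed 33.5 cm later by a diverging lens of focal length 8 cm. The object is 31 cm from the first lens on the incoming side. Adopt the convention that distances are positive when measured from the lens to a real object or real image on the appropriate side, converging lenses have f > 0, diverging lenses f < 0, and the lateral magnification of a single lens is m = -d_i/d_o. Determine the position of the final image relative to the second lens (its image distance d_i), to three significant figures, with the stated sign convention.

First lens: d_i1 = 1/(1/(-14) - 1/31) = -9.644 cm.
With d_i1 < 0 the first image is virtual and lies on the object side; the object distance for lens 2 is d_o2 = 33.5 - (-9.644) = 43.144 cm.
Second lens: d_i2 = 1/(1/(-8) - 1/(43.144)) = -6.749 cm.

-6.75 cm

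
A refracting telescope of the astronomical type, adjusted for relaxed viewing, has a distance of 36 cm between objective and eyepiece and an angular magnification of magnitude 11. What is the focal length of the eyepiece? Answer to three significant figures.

3.00 cm

In normal adjustment the tube length equals f_obj + f_eye and |M| = f_obj/f_eye.
So f_obj = 11 f_eye and 11 f_eye + f_eye = 36 cm, giving f_eye = 36/12 = 3.000 cm and f_obj = 33.000 cm.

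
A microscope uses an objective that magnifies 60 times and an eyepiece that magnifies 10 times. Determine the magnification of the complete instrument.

The overall magnification of a compound microscope is the product of the objective and eyepiece magnifications:
M = M_obj x M_eye = 60 x 10 = 600.

600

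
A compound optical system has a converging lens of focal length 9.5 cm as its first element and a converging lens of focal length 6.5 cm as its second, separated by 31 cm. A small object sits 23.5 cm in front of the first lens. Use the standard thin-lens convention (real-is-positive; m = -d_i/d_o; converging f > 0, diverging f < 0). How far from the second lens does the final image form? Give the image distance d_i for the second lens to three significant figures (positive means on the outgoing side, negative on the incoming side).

First lens: d_i1 = 1/(1/9.5 - 1/23.5) = 15.946 cm.
Object distance for lens 2: d_o2 = 31 - 15.946 = 15.054 cm.
Second lens: d_i2 = 1/(1/6.5 - 1/(15.054)) = 11.439 cm.

11.4 cm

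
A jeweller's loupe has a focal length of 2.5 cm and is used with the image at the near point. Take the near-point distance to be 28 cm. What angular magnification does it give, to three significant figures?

M = 1 + D/f = 1 + 28/2.5 = 12.200.

12.2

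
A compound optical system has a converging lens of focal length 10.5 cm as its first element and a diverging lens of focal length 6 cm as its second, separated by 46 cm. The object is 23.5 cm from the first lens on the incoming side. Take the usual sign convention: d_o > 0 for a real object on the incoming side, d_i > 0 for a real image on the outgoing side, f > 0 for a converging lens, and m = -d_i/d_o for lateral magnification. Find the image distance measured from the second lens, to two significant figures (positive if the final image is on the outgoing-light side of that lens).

-4.9 cm

Applying the thin-lens equation to the first lens, 1/10.5 = 1/23.5 + 1/d_i1, which gives d_i1 = 18.981 cm.
The intermediate image is 18.981 cm to the right of lens 1, so d_o2 = L - d_i1 = 46 - 18.981 = 27.019 cm.
Applying the thin-lens equation again with f_2 = -6 cm and d_o2 = 27.019 cm gives d_i2 = -4.910 cm.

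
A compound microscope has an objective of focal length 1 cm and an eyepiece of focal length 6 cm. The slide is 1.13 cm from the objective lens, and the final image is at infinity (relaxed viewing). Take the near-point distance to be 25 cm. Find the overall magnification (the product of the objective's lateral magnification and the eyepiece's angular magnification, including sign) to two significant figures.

Objective: 1/d_i = 1/f_obj - 1/d_o = 1/1 - 1/1.13 = 0.11504 cm^-1, so d_i = 8.692 cm.
m_obj = -d_i/d_o = -8.692/1.13 = -7.692.
Eyepiece angular magnification (image at infinity): M_eye = D/f_e = 25/6 = 4.167.
Overall M = m_obj x M_eye = (-7.692)(4.167) = -32.05.

-32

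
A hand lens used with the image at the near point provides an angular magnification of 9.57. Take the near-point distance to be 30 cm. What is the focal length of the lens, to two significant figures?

For the image at the near point, M = 1 + D/f.
f = D/(M - 1) = 30/(9.57 - 1) = 3.501 cm.

3.5 cm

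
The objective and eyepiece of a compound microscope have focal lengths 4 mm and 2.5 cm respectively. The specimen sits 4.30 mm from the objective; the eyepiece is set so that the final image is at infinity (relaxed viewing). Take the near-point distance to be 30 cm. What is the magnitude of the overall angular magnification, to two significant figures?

Convert to cm: f_obj = 4 mm = 0.4 cm; d_o = 4.30 mm = 0.43 cm.
Objective: 1/d_i = 1/f_obj - 1/d_o = 1/0.4 - 1/0.43 = 0.17442 cm^-1, so d_i = 5.733 cm.
m_obj = -d_i/d_o = -5.733/0.43 = -13.333.
Eyepiece angular magnification (image at infinity): M_eye = D/f_e = 30/2.5 = 12.000.
Overall M = m_obj x M_eye = (-13.333)(12.000) = -160.00.
|M| = 160.00.

160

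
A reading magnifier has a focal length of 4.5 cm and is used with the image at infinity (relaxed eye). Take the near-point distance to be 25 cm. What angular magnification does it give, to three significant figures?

M = D/f = 25/4.5 = 5.556.

5.56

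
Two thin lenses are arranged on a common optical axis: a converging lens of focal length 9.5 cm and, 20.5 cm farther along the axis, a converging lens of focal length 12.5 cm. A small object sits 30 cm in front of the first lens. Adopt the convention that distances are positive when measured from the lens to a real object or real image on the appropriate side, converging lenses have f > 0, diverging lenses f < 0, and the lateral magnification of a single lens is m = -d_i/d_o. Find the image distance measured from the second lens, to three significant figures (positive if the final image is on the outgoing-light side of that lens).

-14.0 cm

Applying the thin-lens equation to the first lens, 1/9.5 = 1/30 + 1/d_i1, which gives d_i1 = 13.902 cm.
The intermediate image is 13.902 cm to the right of lens 1, so d_o2 = L - d_i1 = 20.5 - 13.902 = 6.598 cm.
Applying the thin-lens equation again with f_2 = 12.5 cm and d_o2 = 6.598 cm gives d_i2 = -13.972 cm.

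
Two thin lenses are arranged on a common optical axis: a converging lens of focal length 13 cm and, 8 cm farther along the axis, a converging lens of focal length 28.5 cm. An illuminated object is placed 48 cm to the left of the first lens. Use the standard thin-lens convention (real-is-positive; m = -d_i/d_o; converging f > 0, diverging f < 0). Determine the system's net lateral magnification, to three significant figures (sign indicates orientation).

-0.276

First lens: d_i1 = 1/(1/13 - 1/48) = 17.829 cm.
m_1 = -(17.829)/48 = -0.3714.
This image would form 17.829 cm past lens 1, i.e. 9.829 cm beyond lens 2, so it is a virtual object for lens 2: d_o2 = 8 - 17.829 = -9.829 cm.
Second lens: d_i2 = 1/(1/28.5 - 1/(-9.829)) = 7.308 cm.
m_2 = -(7.308)/(-9.829) = 0.7436.
The system's lateral magnification is m_1 m_2 = (-0.3714)(0.7436) = -0.2762.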